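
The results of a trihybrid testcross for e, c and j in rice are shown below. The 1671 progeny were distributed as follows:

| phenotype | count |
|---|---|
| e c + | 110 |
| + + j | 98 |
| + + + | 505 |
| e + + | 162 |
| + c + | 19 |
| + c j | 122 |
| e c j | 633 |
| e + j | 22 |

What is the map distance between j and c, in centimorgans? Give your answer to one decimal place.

14.9 centimorgans

The two most frequent reciprocal classes, e c j and + + +, are the parental types, so the F1 was e c j / + + +.
The two rarest classes, e + j and + c +, are the double crossovers. Comparing them with the parentals, only the c allele has switched, so c is the middle locus and the order is e – c – j.
Crossovers in the c–j interval produce the single-crossover classes e c + and + + j (110 + 98 = 208) plus the double crossovers (41).
RF(c–j) = (208 + 41) / 1671 = 249/1671 = 0.1490 → 14.9 centimorgans.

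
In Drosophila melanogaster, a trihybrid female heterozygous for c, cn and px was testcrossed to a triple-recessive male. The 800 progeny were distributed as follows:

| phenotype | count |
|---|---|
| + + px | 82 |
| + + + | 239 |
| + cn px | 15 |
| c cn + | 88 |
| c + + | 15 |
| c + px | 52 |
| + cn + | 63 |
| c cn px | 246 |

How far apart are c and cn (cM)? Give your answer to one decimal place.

18.1 cM

The two most frequent reciprocal classes, c cn px and + + +, are the parental types, so the F1 was c cn px / + + +.
The two rarest classes, + cn px and c + +, are the double crossovers. Comparing them with the parentals, only the c allele has switched, so c is the middle locus and the order is cn – c – px.
Crossovers in the cn–c interval produce the single-crossover classes c + px and + cn + (52 + 63 = 115) plus the double crossovers (30).
RF(cn–c) = (115 + 30) / 800 = 145/800 = 0.1812 → 18.1 cM.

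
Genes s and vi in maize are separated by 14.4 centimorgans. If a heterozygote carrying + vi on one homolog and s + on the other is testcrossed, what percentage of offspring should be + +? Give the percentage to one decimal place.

A map distance of 14.4 centimorgans corresponds to a recombination frequency of 0.144.
The F1 is + vi / s +, so + + is a recombinant gamete class with expected frequency r/2 = 0.144/2 = 0.0720.
That is 0.0720 = 7.2% of the progeny.

7.2%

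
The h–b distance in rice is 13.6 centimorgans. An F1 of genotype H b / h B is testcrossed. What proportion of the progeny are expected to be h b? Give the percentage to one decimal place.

6.8%

A map distance of 13.6 centimorgans corresponds to a recombination frequency of 0.136.
The F1 is H b / h B, so h b is a recombinant gamete class with expected frequency r/2 = 0.136/2 = 0.0680.
That is 0.0680 = 6.8% of the progeny.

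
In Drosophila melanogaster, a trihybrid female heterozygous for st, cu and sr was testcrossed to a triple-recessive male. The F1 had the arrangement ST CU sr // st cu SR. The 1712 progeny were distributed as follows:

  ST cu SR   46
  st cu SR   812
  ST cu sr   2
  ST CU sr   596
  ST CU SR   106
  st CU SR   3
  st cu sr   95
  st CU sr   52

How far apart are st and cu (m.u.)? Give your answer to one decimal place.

6.0 m.u.

The two rarest classes, ST cu sr and st CU SR, are the double crossovers. Comparing them with the parentals, only the cu allele has switched, so cu is the middle locus and the order is st – cu – sr.
Crossovers in the st–cu interval produce the single-crossover classes st CU sr and ST cu SR (52 + 46 = 98) plus the double crossovers (5).
RF(st–cu) = (98 + 5) / 1712 = 103/1712 = 0.0602 → 6.0 m.u.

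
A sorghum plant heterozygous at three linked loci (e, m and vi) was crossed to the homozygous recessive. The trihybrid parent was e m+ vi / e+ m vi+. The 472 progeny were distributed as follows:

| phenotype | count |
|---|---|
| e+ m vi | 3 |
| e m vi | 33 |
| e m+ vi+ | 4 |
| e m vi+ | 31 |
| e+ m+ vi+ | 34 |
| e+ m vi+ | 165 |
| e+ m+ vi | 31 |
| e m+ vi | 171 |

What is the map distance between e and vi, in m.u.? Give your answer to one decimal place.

The two rarest classes, e m+ vi+ and e+ m vi, are the double crossovers. Comparing them with the parentals, only the vi allele has switched, so vi is the middle locus and the order is m – vi – e.
Crossovers in the vi–e interval produce the single-crossover classes e+ m+ vi and e m vi+ (31 + 31 = 62) plus the double crossovers (7).
RF(vi–e) = (62 + 7) / 472 = 69/472 = 0.1462 → 14.6 m.u.

14.6 m.u.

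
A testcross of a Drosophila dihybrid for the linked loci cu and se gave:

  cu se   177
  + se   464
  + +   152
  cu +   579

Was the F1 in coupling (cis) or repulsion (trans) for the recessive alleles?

trans

The two most frequent classes are + se (464) and cu + (579); these are the parental (non-recombinant) types.
So the F1 carried + se on one chromosome and cu + on the other — the recessive alleles are on opposite chromosomes (trans / repulsion).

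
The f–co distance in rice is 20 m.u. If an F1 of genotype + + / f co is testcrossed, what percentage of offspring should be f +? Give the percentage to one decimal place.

10.0%

A map distance of 20 m.u. corresponds to a recombination frequency of 0.200.
The F1 is + + / f co, so f + is a recombinant gamete class with expected frequency r/2 = 0.200/2 = 0.1000.
That is 0.1000 = 10.0% of the progeny.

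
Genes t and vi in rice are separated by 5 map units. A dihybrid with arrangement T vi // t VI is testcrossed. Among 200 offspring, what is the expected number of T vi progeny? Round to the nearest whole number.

95

A map distance of 5 map units corresponds to a recombination frequency of 0.050.
The F1 is T vi / t VI, so T vi is a parental gamete class with expected frequency (1 − r)/2 = 0.950/2 = 0.4750.
Expected number = 0.4750 × 200 = 95.00 ≈ 95.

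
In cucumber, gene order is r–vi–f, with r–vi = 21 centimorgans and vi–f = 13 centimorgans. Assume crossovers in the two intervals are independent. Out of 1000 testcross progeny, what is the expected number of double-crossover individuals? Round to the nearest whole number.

Map distances give recombination frequencies of 0.210 and 0.130 for the two intervals.
With no interference, expected double-crossover frequency = 0.210 × 0.130 = 0.02730.
Expected number = 0.02730 × 1000 = 27.30 ≈ 27.

27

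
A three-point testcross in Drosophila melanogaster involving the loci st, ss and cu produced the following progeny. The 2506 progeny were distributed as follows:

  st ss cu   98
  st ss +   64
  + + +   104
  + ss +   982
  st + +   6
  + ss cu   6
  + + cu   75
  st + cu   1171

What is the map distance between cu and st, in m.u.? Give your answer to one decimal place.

6.0 m.u.

The two most frequent reciprocal classes, st + cu and + ss +, are the parental types, so the F1 was st + cu / + ss +.
The two rarest classes, st + + and + ss cu, are the double crossovers. Comparing them with the parentals, only the cu allele has switched, so cu is the middle locus and the order is st – cu – ss.
Crossovers in the st–cu interval produce the single-crossover classes + + cu and st ss + (75 + 64 = 139) plus the double crossovers (12).
RF(st–cu) = (139 + 12) / 2506 = 151/2506 = 0.0603 → 6.0 m.u.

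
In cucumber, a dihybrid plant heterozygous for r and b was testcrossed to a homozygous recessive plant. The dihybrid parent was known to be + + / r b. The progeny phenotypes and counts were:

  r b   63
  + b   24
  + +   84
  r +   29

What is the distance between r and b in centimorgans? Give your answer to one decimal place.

26.5 centimorgans

The recombinant classes are + b and r +: 24 + 29 = 53.
Recombination frequency = 53/200 = 0.2650 ≈ 26.5%, i.e. 26.5 centimorgans.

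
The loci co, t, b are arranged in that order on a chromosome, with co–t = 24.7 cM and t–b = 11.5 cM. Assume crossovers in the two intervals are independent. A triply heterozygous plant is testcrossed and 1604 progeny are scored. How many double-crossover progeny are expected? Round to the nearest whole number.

46

Map distances give recombination frequencies of 0.247 and 0.115 for the two intervals.
With no interference, expected double-crossover frequency = 0.247 × 0.115 = 0.02840.
Expected number = 0.02840 × 1604 = 45.56 ≈ 46.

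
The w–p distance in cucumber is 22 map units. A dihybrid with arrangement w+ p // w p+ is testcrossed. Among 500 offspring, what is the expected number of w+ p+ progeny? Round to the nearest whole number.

A map distance of 22 map units corresponds to a recombination frequency of 0.220.
The F1 is w+ p / w p+, so w+ p+ is a recombinant gamete class with expected frequency r/2 = 0.220/2 = 0.1100.
Expected number = 0.1100 × 500 = 55.00 ≈ 55.

55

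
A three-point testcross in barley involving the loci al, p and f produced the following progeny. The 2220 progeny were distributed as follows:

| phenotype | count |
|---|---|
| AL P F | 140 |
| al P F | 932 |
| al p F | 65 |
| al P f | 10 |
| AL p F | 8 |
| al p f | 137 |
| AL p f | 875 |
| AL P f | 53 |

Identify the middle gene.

f

The two most frequent reciprocal classes, AL p f and al P F, are the parental types, so the F1 was AL p f / al P F.
The two rarest classes, AL p F and al P f, are the double crossovers. Comparing them with the parentals, only the f allele has switched, so f is the middle locus and the order is p – f – al.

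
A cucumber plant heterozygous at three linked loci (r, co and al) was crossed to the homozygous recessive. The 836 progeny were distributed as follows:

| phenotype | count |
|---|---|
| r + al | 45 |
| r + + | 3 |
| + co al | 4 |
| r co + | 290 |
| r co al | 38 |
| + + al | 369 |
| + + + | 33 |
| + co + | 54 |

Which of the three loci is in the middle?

co

The two most frequent reciprocal classes, + + al and r co +, are the parental types, so the F1 was + + al / r co +.
The two rarest classes, + co al and r + +, are the double crossovers. Comparing them with the parentals, only the co allele has switched, so co is the middle locus and the order is r – co – al.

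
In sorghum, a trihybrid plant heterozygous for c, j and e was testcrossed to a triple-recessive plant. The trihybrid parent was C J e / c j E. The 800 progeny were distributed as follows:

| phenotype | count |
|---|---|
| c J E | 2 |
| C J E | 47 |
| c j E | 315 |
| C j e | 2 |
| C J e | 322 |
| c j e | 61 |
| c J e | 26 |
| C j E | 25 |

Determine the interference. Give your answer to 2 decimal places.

0.48

The two rarest classes, C j e and c J E, are the double crossovers. Comparing them with the parentals, only the j allele has switched, so j is the middle locus and the order is c – j – e.
c–j: (51 + 4)/800 = 0.0688; j–e: (108 + 4)/800 = 0.1400.
Expected DCO frequency = 0.0688 × 0.1400 ≈ 0.00963; observed = 4/800 ≈ 0.00500.
Coefficient of coincidence = 0.00500/0.00963 ≈ 0.52; interference = 1 − 0.52 = 0.48.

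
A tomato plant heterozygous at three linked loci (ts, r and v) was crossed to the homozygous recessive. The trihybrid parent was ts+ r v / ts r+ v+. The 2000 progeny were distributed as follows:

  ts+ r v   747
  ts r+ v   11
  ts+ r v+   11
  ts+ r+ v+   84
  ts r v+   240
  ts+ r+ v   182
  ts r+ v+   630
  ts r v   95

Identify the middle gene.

The two rarest classes, ts+ r v+ and ts r+ v, are the double crossovers. Comparing them with the parentals, only the v allele has switched, so v is the middle locus and the order is ts – v – r.

v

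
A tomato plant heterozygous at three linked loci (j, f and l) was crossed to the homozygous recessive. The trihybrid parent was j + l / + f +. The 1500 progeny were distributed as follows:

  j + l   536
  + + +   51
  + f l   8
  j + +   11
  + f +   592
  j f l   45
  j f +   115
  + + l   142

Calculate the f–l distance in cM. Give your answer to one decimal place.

7.7 cM

The two rarest classes, j + + and + f l, are the double crossovers. Comparing them with the parentals, only the l allele has switched, so l is the middle locus and the order is j – l – f.
Crossovers in the l–f interval produce the single-crossover classes j f l and + + + (45 + 51 = 96) plus the double crossovers (19).
RF(l–f) = (96 + 19) / 1500 = 115/1500 = 0.0767 → 7.7 cM.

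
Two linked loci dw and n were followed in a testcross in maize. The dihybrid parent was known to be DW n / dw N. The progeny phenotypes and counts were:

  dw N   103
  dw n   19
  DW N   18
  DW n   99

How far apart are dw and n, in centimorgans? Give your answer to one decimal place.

The recombinant classes are DW N and dw n: 18 + 19 = 37.
Recombination frequency = 37/239 = 0.1548 ≈ 15.5%, i.e. 15.5 centimorgans.

15.5 centimorgans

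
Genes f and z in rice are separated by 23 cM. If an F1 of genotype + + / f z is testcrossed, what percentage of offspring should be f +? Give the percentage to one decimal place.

11.5%

A map distance of 23 cM corresponds to a recombination frequency of 0.230.
The F1 is + + / f z, so f + is a recombinant gamete class with expected frequency r/2 = 0.230/2 = 0.1150.
That is 0.1150 = 11.5% of the progeny.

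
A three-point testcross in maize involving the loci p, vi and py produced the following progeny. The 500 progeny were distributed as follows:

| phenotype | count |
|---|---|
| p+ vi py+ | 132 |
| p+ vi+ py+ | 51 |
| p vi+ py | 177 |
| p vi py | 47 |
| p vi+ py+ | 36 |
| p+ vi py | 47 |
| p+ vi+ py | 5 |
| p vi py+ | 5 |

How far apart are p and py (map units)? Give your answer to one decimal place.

The two most frequent reciprocal classes, p+ vi py+ and p vi+ py, are the parental types, so the F1 was p+ vi py+ / p vi+ py.
The two rarest classes, p vi py+ and p+ vi+ py, are the double crossovers. Comparing them with the parentals, only the p allele has switched, so p is the middle locus and the order is vi – p – py.
Crossovers in the p–py interval produce the single-crossover classes p+ vi py and p vi+ py+ (47 + 36 = 83) plus the double crossovers (10).
RF(p–py) = (83 + 10) / 500 = 93/500 = 0.1860 → 18.6 map units.

18.6 map units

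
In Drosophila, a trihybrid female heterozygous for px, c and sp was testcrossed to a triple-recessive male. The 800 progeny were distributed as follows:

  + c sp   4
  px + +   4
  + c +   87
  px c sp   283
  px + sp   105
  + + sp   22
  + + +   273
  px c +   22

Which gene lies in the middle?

px

The two most frequent reciprocal classes, px c sp and + + +, are the parental types, so the F1 was px c sp / + + +.
The two rarest classes, + c sp and px + +, are the double crossovers. Comparing them with the parentals, only the px allele has switched, so px is the middle locus and the order is sp – px – c.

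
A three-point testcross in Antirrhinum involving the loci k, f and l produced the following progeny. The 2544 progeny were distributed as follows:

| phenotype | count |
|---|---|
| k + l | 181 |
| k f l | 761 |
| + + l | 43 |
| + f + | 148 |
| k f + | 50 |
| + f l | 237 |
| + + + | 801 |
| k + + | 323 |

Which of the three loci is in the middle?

l

The two most frequent reciprocal classes, + + + and k f l, are the parental types, so the F1 was + + + / k f l.
The two rarest classes, + + l and k f +, are the double crossovers. Comparing them with the parentals, only the l allele has switched, so l is the middle locus and the order is k – l – f.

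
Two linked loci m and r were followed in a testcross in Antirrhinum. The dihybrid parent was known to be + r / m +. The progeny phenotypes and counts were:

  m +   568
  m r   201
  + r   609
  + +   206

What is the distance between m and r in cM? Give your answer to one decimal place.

25.7 cM

The recombinant classes are + + and m r: 206 + 201 = 407.
Recombination frequency = 407/1584 = 0.2569 ≈ 25.7%, i.e. 25.7 cM.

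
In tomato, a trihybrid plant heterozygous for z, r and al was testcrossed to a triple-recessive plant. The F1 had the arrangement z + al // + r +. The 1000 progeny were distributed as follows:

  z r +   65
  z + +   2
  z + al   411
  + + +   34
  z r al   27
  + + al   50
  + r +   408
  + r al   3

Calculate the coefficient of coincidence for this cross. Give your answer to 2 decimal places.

0.63

The two rarest classes, z + + and + r al, are the double crossovers. Comparing them with the parentals, only the al allele has switched, so al is the middle locus and the order is r – al – z.
r–al: (61 + 5)/1000 = 0.0660; al–z: (115 + 5)/1000 = 0.1200.
Expected DCO frequency = 0.0660 × 0.1200 ≈ 0.00792; observed = 5/1000 ≈ 0.00500.
Coefficient of coincidence = 0.00500/0.00792 ≈ 0.63.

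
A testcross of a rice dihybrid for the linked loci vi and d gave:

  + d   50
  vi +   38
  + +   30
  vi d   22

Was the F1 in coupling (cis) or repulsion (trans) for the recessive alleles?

The two most frequent classes are + d (50) and vi + (38); these are the parental (non-recombinant) types.
So the F1 carried + d on one chromosome and vi + on the other — the recessive alleles are on opposite chromosomes (trans / repulsion).

trans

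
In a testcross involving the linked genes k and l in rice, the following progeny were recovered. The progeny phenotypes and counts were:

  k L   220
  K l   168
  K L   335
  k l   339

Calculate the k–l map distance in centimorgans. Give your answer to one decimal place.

The two most frequent classes, K L (335) and k l (339), are the parental types, so the F1 was K L / k l.
The recombinant classes are K l and k L: 168 + 220 = 388.
Recombination frequency = 388/1062 = 0.3653 ≈ 36.5%, i.e. 36.5 centimorgans.

36.5 centimorgans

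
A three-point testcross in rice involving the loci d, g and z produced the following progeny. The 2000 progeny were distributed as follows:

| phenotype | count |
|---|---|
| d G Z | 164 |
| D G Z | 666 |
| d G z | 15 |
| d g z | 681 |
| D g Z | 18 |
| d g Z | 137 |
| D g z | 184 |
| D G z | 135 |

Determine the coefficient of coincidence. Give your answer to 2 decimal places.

The two most frequent reciprocal classes, D G Z and d g z, are the parental types, so the F1 was D G Z / d g z.
The two rarest classes, D g Z and d G z, are the double crossovers. Comparing them with the parentals, only the g allele has switched, so g is the middle locus and the order is z – g – d.
z–g: (272 + 33)/2000 = 0.1525; g–d: (348 + 33)/2000 = 0.1905.
Expected DCO frequency = 0.1525 × 0.1905 ≈ 0.02905; observed = 33/2000 ≈ 0.01650.
Coefficient of coincidence = 0.01650/0.02905 ≈ 0.57.

0.57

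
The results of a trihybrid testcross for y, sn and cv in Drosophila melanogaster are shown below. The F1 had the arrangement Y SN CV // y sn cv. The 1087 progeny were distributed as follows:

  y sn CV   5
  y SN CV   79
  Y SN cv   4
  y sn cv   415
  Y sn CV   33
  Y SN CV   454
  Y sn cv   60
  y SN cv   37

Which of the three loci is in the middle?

The two rarest classes, Y SN cv and y sn CV, are the double crossovers. Comparing them with the parentals, only the cv allele has switched, so cv is the middle locus and the order is sn – cv – y.

cv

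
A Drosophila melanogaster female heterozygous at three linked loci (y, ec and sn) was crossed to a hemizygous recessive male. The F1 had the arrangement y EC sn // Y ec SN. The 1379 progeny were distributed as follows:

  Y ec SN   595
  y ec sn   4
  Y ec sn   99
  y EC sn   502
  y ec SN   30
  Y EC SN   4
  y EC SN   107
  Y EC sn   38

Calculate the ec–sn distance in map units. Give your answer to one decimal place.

15.5 map units

The two rarest classes, y ec sn and Y EC SN, are the double crossovers. Comparing them with the parentals, only the ec allele has switched, so ec is the middle locus and the order is y – ec – sn.
Crossovers in the ec–sn interval produce the single-crossover classes y EC SN and Y ec sn (107 + 99 = 206) plus the double crossovers (8).
RF(ec–sn) = (206 + 8) / 1379 = 214/1379 = 0.1552 → 15.5 map units.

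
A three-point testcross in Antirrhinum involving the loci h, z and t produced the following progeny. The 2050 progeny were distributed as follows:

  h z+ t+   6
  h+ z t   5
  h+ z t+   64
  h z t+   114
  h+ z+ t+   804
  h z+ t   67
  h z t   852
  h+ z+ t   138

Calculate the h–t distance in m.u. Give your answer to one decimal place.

The two most frequent reciprocal classes, h+ z+ t+ and h z t, are the parental types, so the F1 was h+ z+ t+ / h z t.
The two rarest classes, h z+ t+ and h+ z t, are the double crossovers. Comparing them with the parentals, only the h allele has switched, so h is the middle locus and the order is t – h – z.
Crossovers in the t–h interval produce the single-crossover classes h+ z+ t and h z t+ (138 + 114 = 252) plus the double crossovers (11).
RF(t–h) = (252 + 11) / 2050 = 263/2050 = 0.1283 → 12.8 m.u.

12.8 m.u.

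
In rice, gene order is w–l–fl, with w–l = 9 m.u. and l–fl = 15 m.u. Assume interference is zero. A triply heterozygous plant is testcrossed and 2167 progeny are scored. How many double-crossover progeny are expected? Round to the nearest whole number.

Map distances give recombination frequencies of 0.090 and 0.150 for the two intervals.
With no interference, expected double-crossover frequency = 0.090 × 0.150 = 0.01350.
Expected number = 0.01350 × 2167 = 29.25 ≈ 29.

29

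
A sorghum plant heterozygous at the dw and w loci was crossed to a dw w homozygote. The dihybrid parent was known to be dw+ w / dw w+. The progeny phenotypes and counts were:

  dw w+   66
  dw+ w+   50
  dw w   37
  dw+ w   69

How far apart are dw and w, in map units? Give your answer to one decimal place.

The recombinant classes are dw+ w+ and dw w: 50 + 37 = 87.
Recombination frequency = 87/222 = 0.3919 ≈ 39.2%, i.e. 39.2 map units.

39.2 map units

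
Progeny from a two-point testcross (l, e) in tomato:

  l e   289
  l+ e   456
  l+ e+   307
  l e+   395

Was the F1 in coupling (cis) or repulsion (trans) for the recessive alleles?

trans

The two most frequent classes are l+ e (456) and l e+ (395); these are the parental (non-recombinant) types.
So the F1 carried l+ e on one chromosome and l e+ on the other — the recessive alleles are on opposite chromosomes (trans / repulsion).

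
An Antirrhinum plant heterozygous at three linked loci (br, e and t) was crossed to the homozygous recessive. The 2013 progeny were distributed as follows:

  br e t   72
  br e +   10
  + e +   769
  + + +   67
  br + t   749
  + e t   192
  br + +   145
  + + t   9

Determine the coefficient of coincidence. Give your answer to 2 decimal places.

0.68

The two most frequent reciprocal classes, br + t and + e +, are the parental types, so the F1 was br + t / + e +.
The two rarest classes, + + t and br e +, are the double crossovers. Comparing them with the parentals, only the br allele has switched, so br is the middle locus and the order is t – br – e.
t–br: (337 + 19)/2013 = 0.1769; br–e: (139 + 19)/2013 = 0.0785.
Expected DCO frequency = 0.1769 × 0.0785 ≈ 0.01389; observed = 19/2013 ≈ 0.00944.
Coefficient of coincidence = 0.00944/0.01389 ≈ 0.68.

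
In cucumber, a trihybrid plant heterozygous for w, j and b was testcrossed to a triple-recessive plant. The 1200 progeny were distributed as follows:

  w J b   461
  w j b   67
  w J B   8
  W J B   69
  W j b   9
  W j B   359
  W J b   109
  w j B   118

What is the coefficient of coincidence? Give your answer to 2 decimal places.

0.55

The two most frequent reciprocal classes, W j B and w J b, are the parental types, so the F1 was W j B / w J b.
The two rarest classes, W j b and w J B, are the double crossovers. Comparing them with the parentals, only the b allele has switched, so b is the middle locus and the order is w – b – j.
w–b: (227 + 17)/1200 = 0.2033; b–j: (136 + 17)/1200 = 0.1275.
Expected DCO frequency = 0.2033 × 0.1275 ≈ 0.02592; observed = 17/1200 ≈ 0.01417.
Coefficient of coincidence = 0.01417/0.02592 ≈ 0.55.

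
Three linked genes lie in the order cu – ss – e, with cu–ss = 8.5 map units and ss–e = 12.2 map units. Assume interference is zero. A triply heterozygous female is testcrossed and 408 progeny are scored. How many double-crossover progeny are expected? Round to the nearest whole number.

4

Map distances give recombination frequencies of 0.085 and 0.122 for the two intervals.
With no interference, expected double-crossover frequency = 0.085 × 0.122 = 0.01037.
Expected number = 0.01037 × 408 = 4.23 ≈ 4.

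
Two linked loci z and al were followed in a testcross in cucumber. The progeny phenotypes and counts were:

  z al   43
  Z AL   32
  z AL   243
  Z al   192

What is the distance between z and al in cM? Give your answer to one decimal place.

14.7 cM

The two most frequent classes, Z al (192) and z AL (243), are the parental types, so the F1 was Z al / z AL.
The recombinant classes are Z AL and z al: 32 + 43 = 75.
Recombination frequency = 75/510 = 0.1471 ≈ 14.7%, i.e. 14.7 cM.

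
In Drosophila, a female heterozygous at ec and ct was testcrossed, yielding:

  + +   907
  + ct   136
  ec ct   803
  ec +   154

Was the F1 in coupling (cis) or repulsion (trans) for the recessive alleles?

The two most frequent classes are + + (907) and ec ct (803); these are the parental (non-recombinant) types.
So the F1 carried + + on one chromosome and ec ct on the other — the recessive alleles are on the same chromosome (cis / coupling).

cis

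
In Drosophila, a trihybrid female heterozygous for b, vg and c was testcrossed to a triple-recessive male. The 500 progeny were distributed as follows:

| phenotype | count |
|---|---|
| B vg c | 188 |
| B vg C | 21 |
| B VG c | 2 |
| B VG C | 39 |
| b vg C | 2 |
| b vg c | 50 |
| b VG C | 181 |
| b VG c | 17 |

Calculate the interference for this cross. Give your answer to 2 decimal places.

The two most frequent reciprocal classes, b VG C and B vg c, are the parental types, so the F1 was b VG C / B vg c.
The two rarest classes, b vg C and B VG c, are the double crossovers. Comparing them with the parentals, only the vg allele has switched, so vg is the middle locus and the order is b – vg – c.
b–vg: (89 + 4)/500 = 0.1860; vg–c: (38 + 4)/500 = 0.0840.
Expected DCO frequency = 0.1860 × 0.0840 ≈ 0.01562; observed = 4/500 ≈ 0.00800.
Coefficient of coincidence = 0.00800/0.01562 ≈ 0.51; interference = 1 − 0.51 = 0.49.

0.49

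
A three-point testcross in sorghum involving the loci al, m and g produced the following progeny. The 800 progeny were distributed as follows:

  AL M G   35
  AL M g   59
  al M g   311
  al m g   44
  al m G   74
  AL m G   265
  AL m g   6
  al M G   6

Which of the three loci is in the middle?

The two most frequent reciprocal classes, AL m G and al M g, are the parental types, so the F1 was AL m G / al M g.
The two rarest classes, AL m g and al M G, are the double crossovers. Comparing them with the parentals, only the g allele has switched, so g is the middle locus and the order is al – g – m.

g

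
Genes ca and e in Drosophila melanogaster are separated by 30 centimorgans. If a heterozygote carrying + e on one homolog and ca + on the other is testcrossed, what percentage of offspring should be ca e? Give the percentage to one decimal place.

15.0%

A map distance of 30 centimorgans corresponds to a recombination frequency of 0.300.
The F1 is + e / ca +, so ca e is a recombinant gamete class with expected frequency r/2 = 0.300/2 = 0.1500.
That is 0.1500 = 15.0% of the progeny.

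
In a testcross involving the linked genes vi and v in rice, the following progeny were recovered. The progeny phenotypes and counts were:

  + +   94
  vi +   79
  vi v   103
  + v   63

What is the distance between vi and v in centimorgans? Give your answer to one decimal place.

41.9 centimorgans

The two most frequent classes, + + (94) and vi v (103), are the parental types, so the F1 was + + / vi v.
The recombinant classes are + v and vi +: 63 + 79 = 142.
Recombination frequency = 142/339 = 0.4189 ≈ 41.9%, i.e. 41.9 centimorgans.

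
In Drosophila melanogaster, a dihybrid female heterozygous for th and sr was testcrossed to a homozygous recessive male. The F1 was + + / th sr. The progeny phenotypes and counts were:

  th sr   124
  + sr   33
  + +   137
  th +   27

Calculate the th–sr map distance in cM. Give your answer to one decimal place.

18.7 cM

The recombinant classes are + sr and th +: 33 + 27 = 60.
Recombination frequency = 60/321 = 0.1869 ≈ 18.7%, i.e. 18.7 cM.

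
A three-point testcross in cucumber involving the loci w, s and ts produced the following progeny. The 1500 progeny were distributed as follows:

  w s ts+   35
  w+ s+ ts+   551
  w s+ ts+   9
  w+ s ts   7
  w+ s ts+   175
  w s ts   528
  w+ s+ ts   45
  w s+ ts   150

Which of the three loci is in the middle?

w

The two most frequent reciprocal classes, w+ s+ ts+ and w s ts, are the parental types, so the F1 was w+ s+ ts+ / w s ts.
The two rarest classes, w s+ ts+ and w+ s ts, are the double crossovers. Comparing them with the parentals, only the w allele has switched, so w is the middle locus and the order is s – w – ts.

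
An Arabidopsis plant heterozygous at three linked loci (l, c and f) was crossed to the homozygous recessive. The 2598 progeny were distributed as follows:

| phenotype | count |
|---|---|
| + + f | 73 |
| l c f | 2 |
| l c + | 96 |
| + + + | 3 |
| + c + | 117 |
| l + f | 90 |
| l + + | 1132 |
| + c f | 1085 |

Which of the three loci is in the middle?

l

The two most frequent reciprocal classes, l + + and + c f, are the parental types, so the F1 was l + + / + c f.
The two rarest classes, + + + and l c f, are the double crossovers. Comparing them with the parentals, only the l allele has switched, so l is the middle locus and the order is f – l – c.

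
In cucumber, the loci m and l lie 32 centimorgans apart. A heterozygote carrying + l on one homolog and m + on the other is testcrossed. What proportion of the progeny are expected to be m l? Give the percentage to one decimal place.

A map distance of 32 centimorgans corresponds to a recombination frequency of 0.320.
The F1 is + l / m +, so m l is a recombinant gamete class with expected frequency r/2 = 0.320/2 = 0.1600.
That is 0.1600 = 16.0% of the progeny.

16.0%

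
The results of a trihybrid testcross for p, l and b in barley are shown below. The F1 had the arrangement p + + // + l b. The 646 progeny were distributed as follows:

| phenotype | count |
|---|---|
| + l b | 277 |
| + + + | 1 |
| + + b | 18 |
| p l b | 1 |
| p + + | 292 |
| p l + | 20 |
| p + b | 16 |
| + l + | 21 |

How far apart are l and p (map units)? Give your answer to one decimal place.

The two rarest classes, + + + and p l b, are the double crossovers. Comparing them with the parentals, only the p allele has switched, so p is the middle locus and the order is b – p – l.
Crossovers in the p–l interval produce the single-crossover classes p l + and + + b (20 + 18 = 38) plus the double crossovers (2).
RF(p–l) = (38 + 2) / 646 = 40/646 = 0.0619 → 6.2 map units.

6.2 map units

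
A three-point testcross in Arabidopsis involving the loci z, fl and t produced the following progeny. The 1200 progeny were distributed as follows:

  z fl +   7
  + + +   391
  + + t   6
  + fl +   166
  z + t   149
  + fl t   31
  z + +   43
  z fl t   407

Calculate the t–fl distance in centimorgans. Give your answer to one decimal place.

27.3 centimorgans

The two most frequent reciprocal classes, z fl t and + + +, are the parental types, so the F1 was z fl t / + + +.
The two rarest classes, z fl + and + + t, are the double crossovers. Comparing them with the parentals, only the t allele has switched, so t is the middle locus and the order is z – t – fl.
Crossovers in the t–fl interval produce the single-crossover classes z + t and + fl + (149 + 166 = 315) plus the double crossovers (13).
RF(t–fl) = (315 + 13) / 1200 = 328/1200 = 0.2733 → 27.3 centimorgans.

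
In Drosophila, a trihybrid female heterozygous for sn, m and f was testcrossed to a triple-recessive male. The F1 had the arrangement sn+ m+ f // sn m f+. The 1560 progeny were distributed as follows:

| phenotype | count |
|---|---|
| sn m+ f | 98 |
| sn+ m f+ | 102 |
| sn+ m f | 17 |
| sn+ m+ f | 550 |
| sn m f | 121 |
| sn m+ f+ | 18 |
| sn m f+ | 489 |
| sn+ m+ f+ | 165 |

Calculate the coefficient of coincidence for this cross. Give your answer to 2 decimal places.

0.72

The two rarest classes, sn+ m f and sn m+ f+, are the double crossovers. Comparing them with the parentals, only the m allele has switched, so m is the middle locus and the order is f – m – sn.
f–m: (286 + 35)/1560 = 0.2058; m–sn: (200 + 35)/1560 = 0.1506.
Expected DCO frequency = 0.2058 × 0.1506 ≈ 0.03099; observed = 35/1560 ≈ 0.02244.
Coefficient of coincidence = 0.02244/0.03099 ≈ 0.72.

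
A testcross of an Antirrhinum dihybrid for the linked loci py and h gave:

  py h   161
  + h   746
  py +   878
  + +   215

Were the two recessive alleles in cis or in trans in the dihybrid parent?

trans

The two most frequent classes are + h (746) and py + (878); these are the parental (non-recombinant) types.
So the F1 carried + h on one chromosome and py + on the other — the recessive alleles are on opposite chromosomes (trans / repulsion).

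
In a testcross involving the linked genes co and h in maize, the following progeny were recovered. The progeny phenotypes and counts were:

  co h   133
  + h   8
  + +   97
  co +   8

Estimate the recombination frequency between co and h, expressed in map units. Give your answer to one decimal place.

6.5 map units

The two most frequent classes, + + (97) and co h (133), are the parental types, so the F1 was + + / co h.
The recombinant classes are + h and co +: 8 + 8 = 16.
Recombination frequency = 16/246 = 0.0650 ≈ 6.5%, i.e. 6.5 map units.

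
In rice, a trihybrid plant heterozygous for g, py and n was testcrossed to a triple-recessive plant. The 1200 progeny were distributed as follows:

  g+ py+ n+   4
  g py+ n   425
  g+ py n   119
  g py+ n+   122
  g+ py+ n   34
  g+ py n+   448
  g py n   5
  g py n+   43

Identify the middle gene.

py

The two most frequent reciprocal classes, g py+ n and g+ py n+, are the parental types, so the F1 was g py+ n / g+ py n+.
The two rarest classes, g py n and g+ py+ n+, are the double crossovers. Comparing them with the parentals, only the py allele has switched, so py is the middle locus and the order is n – py – g.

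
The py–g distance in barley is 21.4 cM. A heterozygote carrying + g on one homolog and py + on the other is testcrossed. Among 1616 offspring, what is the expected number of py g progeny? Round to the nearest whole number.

173

A map distance of 21.4 cM corresponds to a recombination frequency of 0.214.
The F1 is + g / py +, so py g is a recombinant gamete class with expected frequency r/2 = 0.214/2 = 0.1070.
Expected number = 0.1070 × 1616 = 172.91 ≈ 173.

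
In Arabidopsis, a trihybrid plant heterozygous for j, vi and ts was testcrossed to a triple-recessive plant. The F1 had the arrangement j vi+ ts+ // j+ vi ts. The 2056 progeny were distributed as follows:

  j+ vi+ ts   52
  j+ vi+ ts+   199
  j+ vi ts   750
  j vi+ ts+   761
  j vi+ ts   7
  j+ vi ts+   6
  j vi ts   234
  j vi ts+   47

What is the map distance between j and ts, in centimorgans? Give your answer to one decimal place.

The two rarest classes, j vi+ ts and j+ vi ts+, are the double crossovers. Comparing them with the parentals, only the ts allele has switched, so ts is the middle locus and the order is vi – ts – j.
Crossovers in the ts–j interval produce the single-crossover classes j+ vi+ ts+ and j vi ts (199 + 234 = 433) plus the double crossovers (13).
RF(ts–j) = (433 + 13) / 2056 = 446/2056 = 0.2169 → 21.7 centimorgans.

21.7 centimorgans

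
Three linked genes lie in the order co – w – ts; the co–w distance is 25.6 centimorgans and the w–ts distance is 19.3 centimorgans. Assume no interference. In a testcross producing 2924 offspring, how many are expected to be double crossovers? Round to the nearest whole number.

144

Map distances give recombination frequencies of 0.256 and 0.193 for the two intervals.
With no interference, expected double-crossover frequency = 0.256 × 0.193 = 0.04941.
Expected number = 0.04941 × 2924 = 144.47 ≈ 144.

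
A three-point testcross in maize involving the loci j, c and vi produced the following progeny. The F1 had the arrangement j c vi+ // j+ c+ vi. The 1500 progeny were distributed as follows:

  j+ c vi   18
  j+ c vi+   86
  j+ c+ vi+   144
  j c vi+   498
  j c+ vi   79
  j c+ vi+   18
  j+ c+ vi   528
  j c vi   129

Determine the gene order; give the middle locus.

c

The two rarest classes, j c+ vi+ and j+ c vi, are the double crossovers. Comparing them with the parentals, only the c allele has switched, so c is the middle locus and the order is vi – c – j.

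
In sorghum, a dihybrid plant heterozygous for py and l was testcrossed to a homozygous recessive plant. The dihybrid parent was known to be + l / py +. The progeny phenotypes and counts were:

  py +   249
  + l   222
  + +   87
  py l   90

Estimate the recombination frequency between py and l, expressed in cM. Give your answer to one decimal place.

27.3 cM

The recombinant classes are + + and py l: 87 + 90 = 177.
Recombination frequency = 177/648 = 0.2731 ≈ 27.3%, i.e. 27.3 cM.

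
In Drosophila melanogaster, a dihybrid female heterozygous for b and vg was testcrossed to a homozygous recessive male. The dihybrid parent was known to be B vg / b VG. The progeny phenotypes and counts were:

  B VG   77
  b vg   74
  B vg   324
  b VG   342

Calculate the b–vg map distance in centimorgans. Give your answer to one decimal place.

The recombinant classes are B VG and b vg: 77 + 74 = 151.
Recombination frequency = 151/817 = 0.1848 ≈ 18.5%, i.e. 18.5 centimorgans.

18.5 centimorgans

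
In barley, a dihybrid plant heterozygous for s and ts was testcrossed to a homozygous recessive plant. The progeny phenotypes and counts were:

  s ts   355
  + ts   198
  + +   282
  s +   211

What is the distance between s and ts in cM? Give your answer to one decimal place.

39.1 cM

The two most frequent classes, + + (282) and s ts (355), are the parental types, so the F1 was + + / s ts.
The recombinant classes are + ts and s +: 198 + 211 = 409.
Recombination frequency = 409/1046 = 0.3910 ≈ 39.1%, i.e. 39.1 cM.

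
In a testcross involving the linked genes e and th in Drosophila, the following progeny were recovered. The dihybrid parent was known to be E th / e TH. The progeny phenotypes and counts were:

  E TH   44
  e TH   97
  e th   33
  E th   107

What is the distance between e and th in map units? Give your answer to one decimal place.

27.4 map units

The recombinant classes are E TH and e th: 44 + 33 = 77.
Recombination frequency = 77/281 = 0.2740 ≈ 27.4%, i.e. 27.4 map units.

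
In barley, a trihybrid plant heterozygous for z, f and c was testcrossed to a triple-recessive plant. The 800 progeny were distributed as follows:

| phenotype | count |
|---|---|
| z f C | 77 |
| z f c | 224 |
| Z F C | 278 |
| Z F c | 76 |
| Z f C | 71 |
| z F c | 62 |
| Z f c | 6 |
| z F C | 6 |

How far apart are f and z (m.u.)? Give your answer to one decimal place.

The two most frequent reciprocal classes, Z F C and z f c, are the parental types, so the F1 was Z F C / z f c.
The two rarest classes, z F C and Z f c, are the double crossovers. Comparing them with the parentals, only the z allele has switched, so z is the middle locus and the order is c – z – f.
Crossovers in the z–f interval produce the single-crossover classes Z f C and z F c (71 + 62 = 133) plus the double crossovers (12).
RF(z–f) = (133 + 12) / 800 = 145/800 = 0.1812 → 18.1 m.u.

18.1 m.u.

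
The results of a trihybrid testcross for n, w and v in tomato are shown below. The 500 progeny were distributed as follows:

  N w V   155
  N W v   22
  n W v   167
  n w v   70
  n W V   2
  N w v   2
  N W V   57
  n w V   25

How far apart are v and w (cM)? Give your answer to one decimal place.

26.2 cM

The two most frequent reciprocal classes, N w V and n W v, are the parental types, so the F1 was N w V / n W v.
The two rarest classes, N w v and n W V, are the double crossovers. Comparing them with the parentals, only the v allele has switched, so v is the middle locus and the order is n – v – w.
Crossovers in the v–w interval produce the single-crossover classes N W V and n w v (57 + 70 = 127) plus the double crossovers (4).
RF(v–w) = (127 + 4) / 500 = 131/500 = 0.2620 → 26.2 cM.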